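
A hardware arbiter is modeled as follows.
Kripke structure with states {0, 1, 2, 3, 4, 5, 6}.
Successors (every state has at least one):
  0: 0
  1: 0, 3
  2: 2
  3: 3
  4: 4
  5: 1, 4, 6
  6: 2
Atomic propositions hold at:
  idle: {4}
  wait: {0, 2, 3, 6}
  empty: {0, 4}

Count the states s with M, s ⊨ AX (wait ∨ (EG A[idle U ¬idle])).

Sat(¬idle) = {0, 1, 2, 3, 5, 6}
A[idle U ¬idle]: least fixpoint, start Z0 = Sat(¬idle) = {0, 1, 2, 3, 5, 6}, add states in Sat(idle) with every successor in Z. Already a fixed point.
Sat(A[idle U ¬idle]) = {0, 1, 2, 3, 5, 6}
EG A[idle U ¬idle]: greatest fixpoint, start Z0 = {0, 1, 2, 3, 5, 6}, keep only states in Sat with some successor in Z. Already a fixed point.
Sat(EG A[idle U ¬idle]) = {0, 1, 2, 3, 5, 6}
Sat(wait ∨ (EG A[idle U ¬idle])) = {0, 1, 2, 3, 5, 6}
Sat(AX (wait ∨ (EG A[idle U ¬idle]))) = {s : every successor in {0, 1, 2, 3, 5, 6}} = {0, 1, 2, 3, 6}
|Sat(AX (wait ∨ (EG A[idle U ¬idle])))| = |{0, 1, 2, 3, 6}| = 5.

5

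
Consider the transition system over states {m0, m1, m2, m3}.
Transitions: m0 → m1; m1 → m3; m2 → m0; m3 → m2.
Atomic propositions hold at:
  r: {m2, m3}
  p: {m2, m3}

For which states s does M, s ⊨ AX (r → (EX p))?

Sat(EX p) = {s : some successor in {m2, m3}} = {m1, m3}
Sat(r → (EX p)) = {m0, m1, m3}
Sat(AX (r → (EX p))) = {s : every successor in {m0, m1, m3}} = {m0, m1, m2}

{m0, m1, m2}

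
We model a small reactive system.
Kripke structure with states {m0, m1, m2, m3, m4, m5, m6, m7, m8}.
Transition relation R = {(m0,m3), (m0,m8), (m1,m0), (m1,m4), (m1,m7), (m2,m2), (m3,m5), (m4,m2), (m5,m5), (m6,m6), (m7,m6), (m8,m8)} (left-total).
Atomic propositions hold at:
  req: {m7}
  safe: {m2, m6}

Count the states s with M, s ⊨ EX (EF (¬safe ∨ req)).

Sat(¬safe) = {m0, m1, m3, m4, m5, m7, m8}
Sat(¬safe ∨ req) = {m0, m1, m3, m4, m5, m7, m8}
EF (¬safe ∨ req): least fixpoint, start Z0 = {m0, m1, m3, m4, m5, m7, m8}, add states with some successor in Z. Already a fixed point.
Sat(EF (¬safe ∨ req)) = {m0, m1, m3, m4, m5, m7, m8}
Sat(EX (EF (¬safe ∨ req))) = {s : some successor in {m0, m1, m3, m4, m5, m7, m8}} = {m0, m1, m3, m5, m8}
|Sat(EX (EF (¬safe ∨ req)))| = |{m0, m1, m3, m5, m8}| = 5.

5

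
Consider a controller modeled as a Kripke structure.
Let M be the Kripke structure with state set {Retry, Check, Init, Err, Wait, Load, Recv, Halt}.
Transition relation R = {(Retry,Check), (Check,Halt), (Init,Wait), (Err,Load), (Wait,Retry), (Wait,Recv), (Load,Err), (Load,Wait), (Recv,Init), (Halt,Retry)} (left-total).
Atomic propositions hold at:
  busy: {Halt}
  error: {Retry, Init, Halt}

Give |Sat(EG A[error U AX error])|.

Sat(AX error) = {s : every successor in {Retry, Init, Halt}} = {Check, Recv, Halt}
A[error U AX error]: least fixpoint, start Z0 = Sat(AX error) = {Check, Recv, Halt}, add states in Sat(error) with every successor in Z. Z1 = {Retry, Check, Recv, Halt}; fixed.
Sat(A[error U AX error]) = {Retry, Check, Recv, Halt}
EG A[error U AX error]: greatest fixpoint, start Z0 = {Retry, Check, Recv, Halt}, keep only states in Sat with some successor in Z. Z1 = {Retry, Check, Halt}; fixed.
Sat(EG A[error U AX error]) = {Retry, Check, Halt}
|Sat(EG A[error U AX error])| = |{Retry, Check, Halt}| = 3.

3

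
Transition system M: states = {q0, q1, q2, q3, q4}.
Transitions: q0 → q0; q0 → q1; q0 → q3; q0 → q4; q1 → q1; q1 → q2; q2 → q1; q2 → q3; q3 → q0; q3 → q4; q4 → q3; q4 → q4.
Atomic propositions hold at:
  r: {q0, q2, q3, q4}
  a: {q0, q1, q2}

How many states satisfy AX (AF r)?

2

AF r: least fixpoint, start Z0 = {q0, q2, q3, q4}, add states with every successor in Z. Already a fixed point.
Sat(AF r) = {q0, q2, q3, q4}
Sat(AX (AF r)) = {s : every successor in {q0, q2, q3, q4}} = {q3, q4}
|Sat(AX (AF r))| = |{q3, q4}| = 2.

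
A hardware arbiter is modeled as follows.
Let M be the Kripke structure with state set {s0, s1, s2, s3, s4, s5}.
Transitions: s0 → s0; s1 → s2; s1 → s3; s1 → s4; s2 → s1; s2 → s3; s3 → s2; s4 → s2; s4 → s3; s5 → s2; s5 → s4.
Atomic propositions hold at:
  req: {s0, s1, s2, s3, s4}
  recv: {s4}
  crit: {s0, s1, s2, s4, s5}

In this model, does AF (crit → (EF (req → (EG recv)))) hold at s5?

Yes

EG recv: greatest fixpoint, start Z0 = {s4}, keep only states in Sat with some successor in Z. Z1 = ∅; fixed.
Sat(EG recv) = ∅
Sat(req → (EG recv)) = {s5}
EF (req → (EG recv)): least fixpoint, start Z0 = {s5}, add states with some successor in Z. Already a fixed point.
Sat(EF (req → (EG recv))) = {s5}
Sat(crit → (EF (req → (EG recv)))) = {s3, s5}
AF (crit → (EF (req → (EG recv)))): least fixpoint, start Z0 = {s3, s5}, add states with every successor in Z. Already a fixed point.
Sat(AF (crit → (EF (req → (EG recv))))) = {s3, s5}
s5 ∈ Sat(AF (crit → (EF (req → (EG recv))))) = {s3, s5}, so the formula holds at s5.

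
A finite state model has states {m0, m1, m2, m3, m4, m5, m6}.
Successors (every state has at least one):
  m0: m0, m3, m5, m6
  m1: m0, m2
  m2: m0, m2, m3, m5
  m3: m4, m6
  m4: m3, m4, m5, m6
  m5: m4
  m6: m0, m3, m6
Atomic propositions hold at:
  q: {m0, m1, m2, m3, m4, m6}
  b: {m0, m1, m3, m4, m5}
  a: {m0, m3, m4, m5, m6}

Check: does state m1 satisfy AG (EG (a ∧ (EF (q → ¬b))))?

No

Sat(¬b) = {m2, m6}
Sat(q → ¬b) = {m2, m5, m6}
EF (q → ¬b): least fixpoint, start Z0 = {m2, m5, m6}, add states with some successor in Z. Z1 = {m0, m1, m2, m3, m4, m5, m6}; fixed.
Sat(EF (q → ¬b)) = {m0, m1, m2, m3, m4, m5, m6}
Sat(a ∧ (EF (q → ¬b))) = {m0, m3, m4, m5, m6}
EG (a ∧ (EF (q → ¬b))): greatest fixpoint, start Z0 = {m0, m3, m4, m5, m6}, keep only states in Sat with some successor in Z. Already a fixed point.
Sat(EG (a ∧ (EF (q → ¬b)))) = {m0, m3, m4, m5, m6}
AG (EG (a ∧ (EF (q → ¬b)))): greatest fixpoint, start Z0 = {m0, m3, m4, m5, m6}, keep only states in Sat with every successor in Z. Already a fixed point.
Sat(AG (EG (a ∧ (EF (q → ¬b))))) = {m0, m3, m4, m5, m6}
m1 ∉ Sat(AG (EG (a ∧ (EF (q → ¬b))))) = {m0, m3, m4, m5, m6}, so the formula does not hold at m1.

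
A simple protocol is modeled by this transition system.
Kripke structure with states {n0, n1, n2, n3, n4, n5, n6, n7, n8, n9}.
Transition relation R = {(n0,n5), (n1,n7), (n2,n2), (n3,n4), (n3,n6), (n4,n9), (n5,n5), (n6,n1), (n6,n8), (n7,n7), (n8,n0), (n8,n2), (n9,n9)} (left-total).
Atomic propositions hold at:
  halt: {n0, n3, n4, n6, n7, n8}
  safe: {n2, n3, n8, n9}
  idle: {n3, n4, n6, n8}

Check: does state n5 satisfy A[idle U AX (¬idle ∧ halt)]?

No

Sat(¬idle) = {n0, n1, n2, n5, n7, n9}
Sat(¬idle ∧ halt) = {n0, n7}
Sat(AX (¬idle ∧ halt)) = {s : every successor in {n0, n7}} = {n1, n7}
A[idle U AX (¬idle ∧ halt)]: least fixpoint, start Z0 = Sat(AX (¬idle ∧ halt)) = {n1, n7}, add states in Sat(idle) with every successor in Z. Already a fixed point.
Sat(A[idle U AX (¬idle ∧ halt)]) = {n1, n7}
n5 ∉ Sat(A[idle U AX (¬idle ∧ halt)]) = {n1, n7}, so the formula does not hold at n5.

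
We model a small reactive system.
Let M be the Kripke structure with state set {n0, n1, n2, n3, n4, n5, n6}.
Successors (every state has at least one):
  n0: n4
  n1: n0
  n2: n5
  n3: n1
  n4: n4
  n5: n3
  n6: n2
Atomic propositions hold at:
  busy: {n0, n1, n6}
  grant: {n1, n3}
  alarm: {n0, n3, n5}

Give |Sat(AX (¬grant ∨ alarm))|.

Sat(¬grant) = {n0, n2, n4, n5, n6}
Sat(¬grant ∨ alarm) = {n0, n2, n3, n4, n5, n6}
Sat(AX (¬grant ∨ alarm)) = {s : every successor in {n0, n2, n3, n4, n5, n6}} = {n0, n1, n2, n4, n5, n6}
|Sat(AX (¬grant ∨ alarm))| = |{n0, n1, n2, n4, n5, n6}| = 6.

6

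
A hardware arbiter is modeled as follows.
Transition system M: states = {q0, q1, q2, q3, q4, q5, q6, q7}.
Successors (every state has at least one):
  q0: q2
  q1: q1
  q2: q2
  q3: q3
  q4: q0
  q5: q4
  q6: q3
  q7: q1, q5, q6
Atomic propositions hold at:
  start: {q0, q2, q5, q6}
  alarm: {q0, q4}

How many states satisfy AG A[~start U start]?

Sat(~start) = {q1, q3, q4, q7}
A[~start U start]: least fixpoint, start Z0 = Sat(start) = {q0, q2, q5, q6}, add states in Sat(~start) with every successor in Z. Z1 = {q0, q2, q4, q5, q6}; fixed.
Sat(A[~start U start]) = {q0, q2, q4, q5, q6}
AG A[~start U start]: greatest fixpoint, start Z0 = {q0, q2, q4, q5, q6}, keep only states in Sat with every successor in Z. Z1 = {q0, q2, q4, q5}; fixed.
Sat(AG A[~start U start]) = {q0, q2, q4, q5}
|Sat(AG A[~start U start])| = |{q0, q2, q4, q5}| = 4.

4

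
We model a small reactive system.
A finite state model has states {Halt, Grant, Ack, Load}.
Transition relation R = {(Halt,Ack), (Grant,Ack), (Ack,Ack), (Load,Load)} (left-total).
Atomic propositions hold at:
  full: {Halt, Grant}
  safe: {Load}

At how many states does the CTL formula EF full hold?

2

EF full: least fixpoint, start Z0 = {Halt, Grant}, add states with some successor in Z. Already a fixed point.
Sat(EF full) = {Halt, Grant}
|Sat(EF full)| = |{Halt, Grant}| = 2.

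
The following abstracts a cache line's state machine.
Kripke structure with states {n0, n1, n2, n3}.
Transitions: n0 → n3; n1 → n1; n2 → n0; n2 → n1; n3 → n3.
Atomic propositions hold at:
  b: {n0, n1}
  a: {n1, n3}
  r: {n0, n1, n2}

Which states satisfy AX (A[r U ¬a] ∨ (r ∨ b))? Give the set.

{n1, n2}

Sat(¬a) = {n0, n2}
A[r U ¬a]: least fixpoint, start Z0 = Sat(¬a) = {n0, n2}, add states in Sat(r) with every successor in Z. Already a fixed point.
Sat(A[r U ¬a]) = {n0, n2}
Sat(r ∨ b) = {n0, n1, n2}
Sat(A[r U ¬a] ∨ (r ∨ b)) = {n0, n1, n2}
Sat(AX (A[r U ¬a] ∨ (r ∨ b))) = {s : every successor in {n0, n1, n2}} = {n1, n2}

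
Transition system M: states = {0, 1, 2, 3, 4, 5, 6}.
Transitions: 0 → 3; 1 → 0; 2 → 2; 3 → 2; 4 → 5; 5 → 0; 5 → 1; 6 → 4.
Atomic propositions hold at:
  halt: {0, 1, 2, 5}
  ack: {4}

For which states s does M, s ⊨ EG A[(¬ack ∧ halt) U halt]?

{2}

Sat(¬ack) = {0, 1, 2, 3, 5, 6}
Sat(¬ack ∧ halt) = {0, 1, 2, 5}
A[(¬ack ∧ halt) U halt]: least fixpoint, start Z0 = Sat(halt) = {0, 1, 2, 5}, add states in Sat(¬ack ∧ halt) with every successor in Z. Already a fixed point.
Sat(A[(¬ack ∧ halt) U halt]) = {0, 1, 2, 5}
EG A[(¬ack ∧ halt) U halt]: greatest fixpoint, start Z0 = {0, 1, 2, 5}, keep only states in Sat with some successor in Z. Z1 = {1, 2, 5}; Z2 = {2, 5}; Z3 = {2}; fixed.
Sat(EG A[(¬ack ∧ halt) U halt]) = {2}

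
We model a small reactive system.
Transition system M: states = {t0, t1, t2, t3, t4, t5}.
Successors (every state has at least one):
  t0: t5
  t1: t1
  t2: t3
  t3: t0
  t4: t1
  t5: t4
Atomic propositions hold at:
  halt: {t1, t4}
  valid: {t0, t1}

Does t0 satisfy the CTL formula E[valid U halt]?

No

E[valid U halt]: least fixpoint, start Z0 = Sat(halt) = {t1, t4}, add states in Sat(valid) with some successor in Z. Already a fixed point.
Sat(E[valid U halt]) = {t1, t4}
t0 ∉ Sat(E[valid U halt]) = {t1, t4}, so the formula does not hold at t0.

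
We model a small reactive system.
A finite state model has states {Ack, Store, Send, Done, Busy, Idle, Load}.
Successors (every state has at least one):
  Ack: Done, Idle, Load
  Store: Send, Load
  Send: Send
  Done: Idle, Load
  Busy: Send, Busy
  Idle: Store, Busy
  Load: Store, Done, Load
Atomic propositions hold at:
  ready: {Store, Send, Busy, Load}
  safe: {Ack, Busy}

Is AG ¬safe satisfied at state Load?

No

Sat(¬safe) = {Store, Send, Done, Idle, Load}
AG ¬safe: greatest fixpoint, start Z0 = {Store, Send, Done, Idle, Load}, keep only states in Sat with every successor in Z. Z1 = {Store, Send, Done, Load}; Z2 = {Store, Send, Load}; Z3 = {Store, Send}; Z4 = {Send}; fixed.
Sat(AG ¬safe) = {Send}
Load ∉ Sat(AG ¬safe) = {Send}, so the formula does not hold at Load.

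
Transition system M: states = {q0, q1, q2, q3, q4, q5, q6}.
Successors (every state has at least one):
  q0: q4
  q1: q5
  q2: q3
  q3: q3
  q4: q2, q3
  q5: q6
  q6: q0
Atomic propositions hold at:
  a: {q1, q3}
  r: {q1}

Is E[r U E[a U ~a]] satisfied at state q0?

Sat(~a) = {q0, q2, q4, q5, q6}
E[a U ~a]: least fixpoint, start Z0 = Sat(~a) = {q0, q2, q4, q5, q6}, add states in Sat(a) with some successor in Z. Z1 = {q0, q1, q2, q4, q5, q6}; fixed.
Sat(E[a U ~a]) = {q0, q1, q2, q4, q5, q6}
E[r U E[a U ~a]]: least fixpoint, start Z0 = Sat(E[a U ~a]) = {q0, q1, q2, q4, q5, q6}, add states in Sat(r) with some successor in Z. Already a fixed point.
Sat(E[r U E[a U ~a]]) = {q0, q1, q2, q4, q5, q6}
q0 ∈ Sat(E[r U E[a U ~a]]) = {q0, q1, q2, q4, q5, q6}, so the formula holds at q0.

Yes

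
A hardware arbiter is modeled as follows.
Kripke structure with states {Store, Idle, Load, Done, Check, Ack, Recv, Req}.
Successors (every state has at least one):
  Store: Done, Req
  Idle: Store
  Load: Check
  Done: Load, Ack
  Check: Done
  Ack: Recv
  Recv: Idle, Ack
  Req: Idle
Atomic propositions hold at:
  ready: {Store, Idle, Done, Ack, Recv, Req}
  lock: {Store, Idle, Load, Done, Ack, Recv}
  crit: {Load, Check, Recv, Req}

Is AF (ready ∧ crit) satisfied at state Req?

Yes

Sat(ready ∧ crit) = {Recv, Req}
AF (ready ∧ crit): least fixpoint, start Z0 = {Recv, Req}, add states with every successor in Z. Z1 = {Ack, Recv, Req}; fixed.
Sat(AF (ready ∧ crit)) = {Ack, Recv, Req}
Req ∈ Sat(AF (ready ∧ crit)) = {Ack, Recv, Req}, so the formula holds at Req.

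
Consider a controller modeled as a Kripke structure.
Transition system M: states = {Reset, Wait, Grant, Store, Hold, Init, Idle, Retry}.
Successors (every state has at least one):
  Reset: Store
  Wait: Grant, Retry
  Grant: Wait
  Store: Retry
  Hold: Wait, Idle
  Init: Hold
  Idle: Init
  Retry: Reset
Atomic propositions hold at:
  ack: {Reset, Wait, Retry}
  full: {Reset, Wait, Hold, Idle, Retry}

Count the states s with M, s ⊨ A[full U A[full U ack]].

A[full U ack]: least fixpoint, start Z0 = Sat(ack) = {Reset, Wait, Retry}, add states in Sat(full) with every successor in Z. Already a fixed point.
Sat(A[full U ack]) = {Reset, Wait, Retry}
A[full U A[full U ack]]: least fixpoint, start Z0 = Sat(A[full U ack]) = {Reset, Wait, Retry}, add states in Sat(full) with every successor in Z. Already a fixed point.
Sat(A[full U A[full U ack]]) = {Reset, Wait, Retry}
|Sat(A[full U A[full U ack]])| = |{Reset, Wait, Retry}| = 3.

3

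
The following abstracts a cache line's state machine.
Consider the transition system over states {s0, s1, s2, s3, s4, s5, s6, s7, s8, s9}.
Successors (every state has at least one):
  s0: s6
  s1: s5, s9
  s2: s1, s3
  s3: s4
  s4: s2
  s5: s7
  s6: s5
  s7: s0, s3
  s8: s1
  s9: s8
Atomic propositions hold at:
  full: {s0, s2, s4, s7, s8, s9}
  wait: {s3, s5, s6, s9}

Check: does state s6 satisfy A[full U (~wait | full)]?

No

Sat(~wait) = {s0, s1, s2, s4, s7, s8}
Sat(~wait | full) = {s0, s1, s2, s4, s7, s8, s9}
A[full U (~wait | full)]: least fixpoint, start Z0 = Sat((~wait | full)) = {s0, s1, s2, s4, s7, s8, s9}, add states in Sat(full) with every successor in Z. Already a fixed point.
Sat(A[full U (~wait | full)]) = {s0, s1, s2, s4, s7, s8, s9}
s6 ∉ Sat(A[full U (~wait | full)]) = {s0, s1, s2, s4, s7, s8, s9}, so the formula does not hold at s6.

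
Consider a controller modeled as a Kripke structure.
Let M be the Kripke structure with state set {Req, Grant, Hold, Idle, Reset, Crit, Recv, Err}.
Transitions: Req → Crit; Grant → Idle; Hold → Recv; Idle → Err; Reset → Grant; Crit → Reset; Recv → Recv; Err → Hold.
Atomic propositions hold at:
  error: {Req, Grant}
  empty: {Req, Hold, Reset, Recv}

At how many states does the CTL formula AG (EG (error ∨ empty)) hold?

Sat(error ∨ empty) = {Req, Grant, Hold, Reset, Recv}
EG (error ∨ empty): greatest fixpoint, start Z0 = {Req, Grant, Hold, Reset, Recv}, keep only states in Sat with some successor in Z. Z1 = {Hold, Reset, Recv}; Z2 = {Hold, Recv}; fixed.
Sat(EG (error ∨ empty)) = {Hold, Recv}
AG (EG (error ∨ empty)): greatest fixpoint, start Z0 = {Hold, Recv}, keep only states in Sat with every successor in Z. Already a fixed point.
Sat(AG (EG (error ∨ empty))) = {Hold, Recv}
|Sat(AG (EG (error ∨ empty)))| = |{Hold, Recv}| = 2.

2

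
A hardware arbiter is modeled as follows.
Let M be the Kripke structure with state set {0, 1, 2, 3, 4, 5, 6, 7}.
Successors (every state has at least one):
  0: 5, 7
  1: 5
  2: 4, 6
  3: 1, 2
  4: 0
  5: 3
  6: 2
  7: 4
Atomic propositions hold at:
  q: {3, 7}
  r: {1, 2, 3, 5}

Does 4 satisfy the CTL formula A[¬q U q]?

Yes

Sat(¬q) = {0, 1, 2, 4, 5, 6}
A[¬q U q]: least fixpoint, start Z0 = Sat(q) = {3, 7}, add states in Sat(¬q) with every successor in Z. Z1 = {3, 5, 7}; Z2 = {0, 1, 3, 5, 7}; Z3 = {0, 1, 3, 4, 5, 7}; fixed.
Sat(A[¬q U q]) = {0, 1, 3, 4, 5, 7}
4 ∈ Sat(A[¬q U q]) = {0, 1, 3, 4, 5, 7}, so the formula holds at 4.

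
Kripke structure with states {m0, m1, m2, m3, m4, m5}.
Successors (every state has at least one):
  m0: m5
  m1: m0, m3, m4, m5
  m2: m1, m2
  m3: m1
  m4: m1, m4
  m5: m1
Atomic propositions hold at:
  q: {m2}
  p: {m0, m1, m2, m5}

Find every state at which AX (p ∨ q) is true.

Sat(p ∨ q) = {m0, m1, m2, m5}
Sat(AX (p ∨ q)) = {s : every successor in {m0, m1, m2, m5}} = {m0, m2, m3, m5}

{m0, m2, m3, m5}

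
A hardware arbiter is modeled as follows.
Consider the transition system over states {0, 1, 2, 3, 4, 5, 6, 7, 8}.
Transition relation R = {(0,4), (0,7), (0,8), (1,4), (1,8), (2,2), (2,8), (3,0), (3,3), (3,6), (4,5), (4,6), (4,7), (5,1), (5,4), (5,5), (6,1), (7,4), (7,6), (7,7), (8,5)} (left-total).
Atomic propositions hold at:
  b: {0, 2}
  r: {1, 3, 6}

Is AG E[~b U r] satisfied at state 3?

No

Sat(~b) = {1, 3, 4, 5, 6, 7, 8}
E[~b U r]: least fixpoint, start Z0 = Sat(r) = {1, 3, 6}, add states in Sat(~b) with some successor in Z. Z1 = {1, 3, 4, 5, 6, 7}; Z2 = {1, 3, 4, 5, 6, 7, 8}; fixed.
Sat(E[~b U r]) = {1, 3, 4, 5, 6, 7, 8}
AG E[~b U r]: greatest fixpoint, start Z0 = {1, 3, 4, 5, 6, 7, 8}, keep only states in Sat with every successor in Z. Z1 = {1, 4, 5, 6, 7, 8}; fixed.
Sat(AG E[~b U r]) = {1, 4, 5, 6, 7, 8}
3 ∉ Sat(AG E[~b U r]) = {1, 4, 5, 6, 7, 8}, so the formula does not hold at 3.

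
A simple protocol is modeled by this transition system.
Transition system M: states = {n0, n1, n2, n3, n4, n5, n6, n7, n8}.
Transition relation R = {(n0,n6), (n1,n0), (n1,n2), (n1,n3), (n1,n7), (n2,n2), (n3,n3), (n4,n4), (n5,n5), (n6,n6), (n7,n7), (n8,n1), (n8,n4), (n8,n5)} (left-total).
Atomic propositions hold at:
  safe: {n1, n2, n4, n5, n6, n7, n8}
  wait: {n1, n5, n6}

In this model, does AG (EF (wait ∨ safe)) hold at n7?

Sat(wait ∨ safe) = {n1, n2, n4, n5, n6, n7, n8}
EF (wait ∨ safe): least fixpoint, start Z0 = {n1, n2, n4, n5, n6, n7, n8}, add states with some successor in Z. Z1 = {n0, n1, n2, n4, n5, n6, n7, n8}; fixed.
Sat(EF (wait ∨ safe)) = {n0, n1, n2, n4, n5, n6, n7, n8}
AG (EF (wait ∨ safe)): greatest fixpoint, start Z0 = {n0, n1, n2, n4, n5, n6, n7, n8}, keep only states in Sat with every successor in Z. Z1 = {n0, n2, n4, n5, n6, n7, n8}; Z2 = {n0, n2, n4, n5, n6, n7}; fixed.
Sat(AG (EF (wait ∨ safe))) = {n0, n2, n4, n5, n6, n7}
n7 ∈ Sat(AG (EF (wait ∨ safe))) = {n0, n2, n4, n5, n6, n7}, so the formula holds at n7.

Yes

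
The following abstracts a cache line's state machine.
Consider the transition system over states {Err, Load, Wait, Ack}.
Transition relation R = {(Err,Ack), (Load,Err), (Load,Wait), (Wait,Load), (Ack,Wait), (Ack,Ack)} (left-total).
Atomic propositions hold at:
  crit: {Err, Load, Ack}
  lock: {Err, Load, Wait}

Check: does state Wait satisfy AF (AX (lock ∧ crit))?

Yes

Sat(lock ∧ crit) = {Err, Load}
Sat(AX (lock ∧ crit)) = {s : every successor in {Err, Load}} = {Wait}
AF (AX (lock ∧ crit)): least fixpoint, start Z0 = {Wait}, add states with every successor in Z. Already a fixed point.
Sat(AF (AX (lock ∧ crit))) = {Wait}
Wait ∈ Sat(AF (AX (lock ∧ crit))) = {Wait}, so the formula holds at Wait.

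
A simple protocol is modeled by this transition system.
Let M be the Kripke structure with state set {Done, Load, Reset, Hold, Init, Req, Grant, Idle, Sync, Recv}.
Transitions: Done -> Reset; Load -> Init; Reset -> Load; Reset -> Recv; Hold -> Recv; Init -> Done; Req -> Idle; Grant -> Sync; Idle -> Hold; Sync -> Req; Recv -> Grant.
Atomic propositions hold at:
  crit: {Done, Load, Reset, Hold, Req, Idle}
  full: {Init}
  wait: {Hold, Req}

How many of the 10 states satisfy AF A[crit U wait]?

A[crit U wait]: least fixpoint, start Z0 = Sat(wait) = {Hold, Req}, add states in Sat(crit) with every successor in Z. Z1 = {Hold, Req, Idle}; fixed.
Sat(A[crit U wait]) = {Hold, Req, Idle}
AF A[crit U wait]: least fixpoint, start Z0 = {Hold, Req, Idle}, add states with every successor in Z. Z1 = {Hold, Req, Idle, Sync}; Z2 = {Hold, Req, Grant, Idle, Sync}; Z3 = {Hold, Req, Grant, Idle, Sync, Recv}; fixed.
Sat(AF A[crit U wait]) = {Hold, Req, Grant, Idle, Sync, Recv}
|Sat(AF A[crit U wait])| = |{Hold, Req, Grant, Idle, Sync, Recv}| = 6.

6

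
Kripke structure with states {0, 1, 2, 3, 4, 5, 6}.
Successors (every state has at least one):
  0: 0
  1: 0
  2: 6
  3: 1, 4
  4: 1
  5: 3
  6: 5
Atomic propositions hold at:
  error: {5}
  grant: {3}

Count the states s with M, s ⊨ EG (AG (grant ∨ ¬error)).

Sat(¬error) = {0, 1, 2, 3, 4, 6}
Sat(grant ∨ ¬error) = {0, 1, 2, 3, 4, 6}
AG (grant ∨ ¬error): greatest fixpoint, start Z0 = {0, 1, 2, 3, 4, 6}, keep only states in Sat with every successor in Z. Z1 = {0, 1, 2, 3, 4}; Z2 = {0, 1, 3, 4}; fixed.
Sat(AG (grant ∨ ¬error)) = {0, 1, 3, 4}
EG (AG (grant ∨ ¬error)): greatest fixpoint, start Z0 = {0, 1, 3, 4}, keep only states in Sat with some successor in Z. Already a fixed point.
Sat(EG (AG (grant ∨ ¬error))) = {0, 1, 3, 4}
|Sat(EG (AG (grant ∨ ¬error)))| = |{0, 1, 3, 4}| = 4.

4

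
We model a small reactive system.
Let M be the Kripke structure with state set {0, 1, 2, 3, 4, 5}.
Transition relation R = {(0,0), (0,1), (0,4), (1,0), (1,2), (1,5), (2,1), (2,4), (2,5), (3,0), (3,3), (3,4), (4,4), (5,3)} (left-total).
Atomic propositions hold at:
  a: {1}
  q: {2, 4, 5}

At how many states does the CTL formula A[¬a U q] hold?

3

Sat(¬a) = {0, 2, 3, 4, 5}
A[¬a U q]: least fixpoint, start Z0 = Sat(q) = {2, 4, 5}, add states in Sat(¬a) with every successor in Z. Already a fixed point.
Sat(A[¬a U q]) = {2, 4, 5}
|Sat(A[¬a U q])| = |{2, 4, 5}| = 3.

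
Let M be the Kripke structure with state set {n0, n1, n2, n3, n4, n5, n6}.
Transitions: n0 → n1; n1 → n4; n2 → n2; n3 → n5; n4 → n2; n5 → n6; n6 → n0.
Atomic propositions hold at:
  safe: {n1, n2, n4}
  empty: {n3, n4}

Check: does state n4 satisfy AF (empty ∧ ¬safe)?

Sat(¬safe) = {n0, n3, n5, n6}
Sat(empty ∧ ¬safe) = {n3}
AF (empty ∧ ¬safe): least fixpoint, start Z0 = {n3}, add states with every successor in Z. Already a fixed point.
Sat(AF (empty ∧ ¬safe)) = {n3}
n4 ∉ Sat(AF (empty ∧ ¬safe)) = {n3}, so the formula does not hold at n4.

No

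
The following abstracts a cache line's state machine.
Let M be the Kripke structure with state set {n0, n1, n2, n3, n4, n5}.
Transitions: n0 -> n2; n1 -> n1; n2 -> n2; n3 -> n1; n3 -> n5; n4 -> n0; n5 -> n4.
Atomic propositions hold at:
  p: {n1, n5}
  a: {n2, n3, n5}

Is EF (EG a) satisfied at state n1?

No

EG a: greatest fixpoint, start Z0 = {n2, n3, n5}, keep only states in Sat with some successor in Z. Z1 = {n2, n3}; Z2 = {n2}; fixed.
Sat(EG a) = {n2}
EF (EG a): least fixpoint, start Z0 = {n2}, add states with some successor in Z. Z1 = {n0, n2}; Z2 = {n0, n2, n4}; Z3 = {n0, n2, n4, n5}; Z4 = {n0, n2, n3, n4, n5}; fixed.
Sat(EF (EG a)) = {n0, n2, n3, n4, n5}
n1 ∉ Sat(EF (EG a)) = {n0, n2, n3, n4, n5}, so the formula does not hold at n1.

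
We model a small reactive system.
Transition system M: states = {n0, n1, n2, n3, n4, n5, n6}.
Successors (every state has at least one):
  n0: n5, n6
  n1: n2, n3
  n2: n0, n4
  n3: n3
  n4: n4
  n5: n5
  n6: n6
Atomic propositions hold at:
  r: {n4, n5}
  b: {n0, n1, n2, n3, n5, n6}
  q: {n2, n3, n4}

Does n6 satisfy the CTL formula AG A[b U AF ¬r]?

Yes

Sat(¬r) = {n0, n1, n2, n3, n6}
AF ¬r: least fixpoint, start Z0 = {n0, n1, n2, n3, n6}, add states with every successor in Z. Already a fixed point.
Sat(AF ¬r) = {n0, n1, n2, n3, n6}
A[b U AF ¬r]: least fixpoint, start Z0 = Sat(AF ¬r) = {n0, n1, n2, n3, n6}, add states in Sat(b) with every successor in Z. Already a fixed point.
Sat(A[b U AF ¬r]) = {n0, n1, n2, n3, n6}
AG A[b U AF ¬r]: greatest fixpoint, start Z0 = {n0, n1, n2, n3, n6}, keep only states in Sat with every successor in Z. Z1 = {n1, n3, n6}; Z2 = {n3, n6}; fixed.
Sat(AG A[b U AF ¬r]) = {n3, n6}
n6 ∈ Sat(AG A[b U AF ¬r]) = {n3, n6}, so the formula holds at n6.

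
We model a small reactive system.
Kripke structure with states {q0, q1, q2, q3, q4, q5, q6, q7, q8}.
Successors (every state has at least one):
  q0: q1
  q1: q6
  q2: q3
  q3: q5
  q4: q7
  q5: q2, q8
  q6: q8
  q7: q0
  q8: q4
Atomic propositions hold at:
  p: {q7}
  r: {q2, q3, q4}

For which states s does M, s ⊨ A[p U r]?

A[p U r]: least fixpoint, start Z0 = Sat(r) = {q2, q3, q4}, add states in Sat(p) with every successor in Z. Already a fixed point.
Sat(A[p U r]) = {q2, q3, q4}

{q2, q3, q4}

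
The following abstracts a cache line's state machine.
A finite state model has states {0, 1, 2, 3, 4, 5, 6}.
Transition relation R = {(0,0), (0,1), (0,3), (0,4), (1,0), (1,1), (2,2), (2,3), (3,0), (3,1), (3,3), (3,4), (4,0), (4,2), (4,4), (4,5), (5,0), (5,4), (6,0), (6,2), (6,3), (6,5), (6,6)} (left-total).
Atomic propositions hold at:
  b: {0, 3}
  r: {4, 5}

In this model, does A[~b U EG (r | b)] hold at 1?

Sat(~b) = {1, 2, 4, 5, 6}
Sat(r | b) = {0, 3, 4, 5}
EG (r | b): greatest fixpoint, start Z0 = {0, 3, 4, 5}, keep only states in Sat with some successor in Z. Already a fixed point.
Sat(EG (r | b)) = {0, 3, 4, 5}
A[~b U EG (r | b)]: least fixpoint, start Z0 = Sat(EG (r | b)) = {0, 3, 4, 5}, add states in Sat(~b) with every successor in Z. Already a fixed point.
Sat(A[~b U EG (r | b)]) = {0, 3, 4, 5}
1 ∉ Sat(A[~b U EG (r | b)]) = {0, 3, 4, 5}, so the formula does not hold at 1.

No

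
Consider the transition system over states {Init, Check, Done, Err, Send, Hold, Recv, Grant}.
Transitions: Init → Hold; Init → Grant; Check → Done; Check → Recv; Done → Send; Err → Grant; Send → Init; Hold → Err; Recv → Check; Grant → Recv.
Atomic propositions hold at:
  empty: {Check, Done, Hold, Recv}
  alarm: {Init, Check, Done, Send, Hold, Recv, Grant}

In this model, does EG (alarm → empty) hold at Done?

No

Sat(alarm → empty) = {Check, Done, Err, Hold, Recv}
EG (alarm → empty): greatest fixpoint, start Z0 = {Check, Done, Err, Hold, Recv}, keep only states in Sat with some successor in Z. Z1 = {Check, Hold, Recv}; Z2 = {Check, Recv}; fixed.
Sat(EG (alarm → empty)) = {Check, Recv}
Done ∉ Sat(EG (alarm → empty)) = {Check, Recv}, so the formula does not hold at Done.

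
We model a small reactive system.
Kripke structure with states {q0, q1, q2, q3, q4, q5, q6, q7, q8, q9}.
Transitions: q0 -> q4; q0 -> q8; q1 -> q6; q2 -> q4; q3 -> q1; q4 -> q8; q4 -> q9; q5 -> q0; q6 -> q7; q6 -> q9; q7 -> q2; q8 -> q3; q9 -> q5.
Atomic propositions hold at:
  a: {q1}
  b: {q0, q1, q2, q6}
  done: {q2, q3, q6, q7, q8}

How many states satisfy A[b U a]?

1

A[b U a]: least fixpoint, start Z0 = Sat(a) = {q1}, add states in Sat(b) with every successor in Z. Already a fixed point.
Sat(A[b U a]) = {q1}
|Sat(A[b U a])| = |{q1}| = 1.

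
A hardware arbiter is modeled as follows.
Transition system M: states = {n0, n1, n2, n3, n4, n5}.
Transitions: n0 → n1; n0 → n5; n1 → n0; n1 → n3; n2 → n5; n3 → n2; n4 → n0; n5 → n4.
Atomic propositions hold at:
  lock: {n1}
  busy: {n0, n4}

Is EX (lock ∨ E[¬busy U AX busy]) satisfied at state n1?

Yes

Sat(¬busy) = {n1, n2, n3, n5}
Sat(AX busy) = {s : every successor in {n0, n4}} = {n4, n5}
E[¬busy U AX busy]: least fixpoint, start Z0 = Sat(AX busy) = {n4, n5}, add states in Sat(¬busy) with some successor in Z. Z1 = {n2, n4, n5}; Z2 = {n2, n3, n4, n5}; Z3 = {n1, n2, n3, n4, n5}; fixed.
Sat(E[¬busy U AX busy]) = {n1, n2, n3, n4, n5}
Sat(lock ∨ E[¬busy U AX busy]) = {n1, n2, n3, n4, n5}
Sat(EX (lock ∨ E[¬busy U AX busy])) = {s : some successor in {n1, n2, n3, n4, n5}} = {n0, n1, n2, n3, n5}
n1 ∈ Sat(EX (lock ∨ E[¬busy U AX busy])) = {n0, n1, n2, n3, n5}, so the formula holds at n1.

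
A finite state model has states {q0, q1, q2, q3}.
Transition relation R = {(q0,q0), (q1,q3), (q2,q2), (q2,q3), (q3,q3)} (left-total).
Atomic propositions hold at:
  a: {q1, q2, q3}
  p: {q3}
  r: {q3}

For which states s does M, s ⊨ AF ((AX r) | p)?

{q1, q3}

Sat(AX r) = {s : every successor in {q3}} = {q1, q3}
Sat((AX r) | p) = {q1, q3}
AF ((AX r) | p): least fixpoint, start Z0 = {q1, q3}, add states with every successor in Z. Already a fixed point.
Sat(AF ((AX r) | p)) = {q1, q3}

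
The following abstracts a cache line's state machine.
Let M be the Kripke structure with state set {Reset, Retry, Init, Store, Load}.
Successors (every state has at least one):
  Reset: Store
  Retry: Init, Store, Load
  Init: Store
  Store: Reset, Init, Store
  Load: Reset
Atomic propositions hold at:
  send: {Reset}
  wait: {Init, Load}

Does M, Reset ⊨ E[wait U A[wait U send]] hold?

Yes

A[wait U send]: least fixpoint, start Z0 = Sat(send) = {Reset}, add states in Sat(wait) with every successor in Z. Z1 = {Reset, Load}; fixed.
Sat(A[wait U send]) = {Reset, Load}
E[wait U A[wait U send]]: least fixpoint, start Z0 = Sat(A[wait U send]) = {Reset, Load}, add states in Sat(wait) with some successor in Z. Already a fixed point.
Sat(E[wait U A[wait U send]]) = {Reset, Load}
Reset ∈ Sat(E[wait U A[wait U send]]) = {Reset, Load}, so the formula holds at Reset.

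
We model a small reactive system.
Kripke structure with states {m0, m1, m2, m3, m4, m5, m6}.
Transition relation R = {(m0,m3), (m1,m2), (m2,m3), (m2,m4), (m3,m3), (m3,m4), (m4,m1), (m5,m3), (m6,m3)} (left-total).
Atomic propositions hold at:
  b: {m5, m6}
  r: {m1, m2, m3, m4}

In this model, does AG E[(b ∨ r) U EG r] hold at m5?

Yes

Sat(b ∨ r) = {m1, m2, m3, m4, m5, m6}
EG r: greatest fixpoint, start Z0 = {m1, m2, m3, m4}, keep only states in Sat with some successor in Z. Already a fixed point.
Sat(EG r) = {m1, m2, m3, m4}
E[(b ∨ r) U EG r]: least fixpoint, start Z0 = Sat(EG r) = {m1, m2, m3, m4}, add states in Sat(b ∨ r) with some successor in Z. Z1 = {m1, m2, m3, m4, m5, m6}; fixed.
Sat(E[(b ∨ r) U EG r]) = {m1, m2, m3, m4, m5, m6}
AG E[(b ∨ r) U EG r]: greatest fixpoint, start Z0 = {m1, m2, m3, m4, m5, m6}, keep only states in Sat with every successor in Z. Already a fixed point.
Sat(AG E[(b ∨ r) U EG r]) = {m1, m2, m3, m4, m5, m6}
m5 ∈ Sat(AG E[(b ∨ r) U EG r]) = {m1, m2, m3, m4, m5, m6}, so the formula holds at m5.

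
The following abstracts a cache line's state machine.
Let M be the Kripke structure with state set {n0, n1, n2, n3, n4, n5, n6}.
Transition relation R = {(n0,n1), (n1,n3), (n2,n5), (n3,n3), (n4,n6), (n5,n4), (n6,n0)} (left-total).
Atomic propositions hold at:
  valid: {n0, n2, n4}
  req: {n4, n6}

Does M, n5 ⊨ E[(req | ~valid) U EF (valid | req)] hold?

Sat(~valid) = {n1, n3, n5, n6}
Sat(req | ~valid) = {n1, n3, n4, n5, n6}
Sat(valid | req) = {n0, n2, n4, n6}
EF (valid | req): least fixpoint, start Z0 = {n0, n2, n4, n6}, add states with some successor in Z. Z1 = {n0, n2, n4, n5, n6}; fixed.
Sat(EF (valid | req)) = {n0, n2, n4, n5, n6}
E[(req | ~valid) U EF (valid | req)]: least fixpoint, start Z0 = Sat(EF (valid | req)) = {n0, n2, n4, n5, n6}, add states in Sat(req | ~valid) with some successor in Z. Already a fixed point.
Sat(E[(req | ~valid) U EF (valid | req)]) = {n0, n2, n4, n5, n6}
n5 ∈ Sat(E[(req | ~valid) U EF (valid | req)]) = {n0, n2, n4, n5, n6}, so the formula holds at n5.

Yes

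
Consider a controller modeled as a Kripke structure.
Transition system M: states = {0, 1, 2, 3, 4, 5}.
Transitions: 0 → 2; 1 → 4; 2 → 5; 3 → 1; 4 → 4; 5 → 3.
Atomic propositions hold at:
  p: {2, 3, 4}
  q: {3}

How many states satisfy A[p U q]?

1

A[p U q]: least fixpoint, start Z0 = Sat(q) = {3}, add states in Sat(p) with every successor in Z. Already a fixed point.
Sat(A[p U q]) = {3}
|Sat(A[p U q])| = |{3}| = 1.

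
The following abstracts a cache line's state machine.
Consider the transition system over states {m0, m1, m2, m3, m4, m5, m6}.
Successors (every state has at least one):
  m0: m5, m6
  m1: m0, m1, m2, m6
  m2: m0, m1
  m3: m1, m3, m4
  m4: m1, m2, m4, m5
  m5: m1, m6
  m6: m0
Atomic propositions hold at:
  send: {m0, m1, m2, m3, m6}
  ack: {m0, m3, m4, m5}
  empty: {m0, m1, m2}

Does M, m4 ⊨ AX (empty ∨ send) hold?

Sat(empty ∨ send) = {m0, m1, m2, m3, m6}
Sat(AX (empty ∨ send)) = {s : every successor in {m0, m1, m2, m3, m6}} = {m1, m2, m5, m6}
m4 ∉ Sat(AX (empty ∨ send)) = {m1, m2, m5, m6}, so the formula does not hold at m4.

No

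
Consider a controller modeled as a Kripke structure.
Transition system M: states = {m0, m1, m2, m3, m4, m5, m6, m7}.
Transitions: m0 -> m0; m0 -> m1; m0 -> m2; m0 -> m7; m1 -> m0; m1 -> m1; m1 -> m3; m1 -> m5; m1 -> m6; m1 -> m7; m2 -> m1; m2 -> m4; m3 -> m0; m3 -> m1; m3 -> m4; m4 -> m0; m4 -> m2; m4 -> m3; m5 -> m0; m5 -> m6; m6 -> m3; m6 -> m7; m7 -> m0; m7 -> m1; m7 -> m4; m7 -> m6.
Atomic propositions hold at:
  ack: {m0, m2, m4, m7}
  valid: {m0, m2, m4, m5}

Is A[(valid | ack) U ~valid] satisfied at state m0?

No

Sat(valid | ack) = {m0, m2, m4, m5, m7}
Sat(~valid) = {m1, m3, m6, m7}
A[(valid | ack) U ~valid]: least fixpoint, start Z0 = Sat(~valid) = {m1, m3, m6, m7}, add states in Sat(valid | ack) with every successor in Z. Already a fixed point.
Sat(A[(valid | ack) U ~valid]) = {m1, m3, m6, m7}
m0 ∉ Sat(A[(valid | ack) U ~valid]) = {m1, m3, m6, m7}, so the formula does not hold at m0.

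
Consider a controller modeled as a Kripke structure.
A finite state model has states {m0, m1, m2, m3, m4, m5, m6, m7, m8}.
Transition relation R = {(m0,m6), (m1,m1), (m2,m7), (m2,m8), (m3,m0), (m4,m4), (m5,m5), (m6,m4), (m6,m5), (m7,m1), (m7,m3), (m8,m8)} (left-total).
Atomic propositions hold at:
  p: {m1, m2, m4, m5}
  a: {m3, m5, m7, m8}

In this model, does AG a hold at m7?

No

AG a: greatest fixpoint, start Z0 = {m3, m5, m7, m8}, keep only states in Sat with every successor in Z. Z1 = {m5, m8}; fixed.
Sat(AG a) = {m5, m8}
m7 ∉ Sat(AG a) = {m5, m8}, so the formula does not hold at m7.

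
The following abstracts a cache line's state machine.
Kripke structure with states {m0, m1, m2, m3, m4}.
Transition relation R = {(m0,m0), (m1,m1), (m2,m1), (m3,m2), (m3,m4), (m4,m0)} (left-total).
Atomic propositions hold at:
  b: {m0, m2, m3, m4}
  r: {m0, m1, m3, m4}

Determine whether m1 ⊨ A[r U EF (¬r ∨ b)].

Sat(¬r) = {m2}
Sat(¬r ∨ b) = {m0, m2, m3, m4}
EF (¬r ∨ b): least fixpoint, start Z0 = {m0, m2, m3, m4}, add states with some successor in Z. Already a fixed point.
Sat(EF (¬r ∨ b)) = {m0, m2, m3, m4}
A[r U EF (¬r ∨ b)]: least fixpoint, start Z0 = Sat(EF (¬r ∨ b)) = {m0, m2, m3, m4}, add states in Sat(r) with every successor in Z. Already a fixed point.
Sat(A[r U EF (¬r ∨ b)]) = {m0, m2, m3, m4}
m1 ∉ Sat(A[r U EF (¬r ∨ b)]) = {m0, m2, m3, m4}, so the formula does not hold at m1.

No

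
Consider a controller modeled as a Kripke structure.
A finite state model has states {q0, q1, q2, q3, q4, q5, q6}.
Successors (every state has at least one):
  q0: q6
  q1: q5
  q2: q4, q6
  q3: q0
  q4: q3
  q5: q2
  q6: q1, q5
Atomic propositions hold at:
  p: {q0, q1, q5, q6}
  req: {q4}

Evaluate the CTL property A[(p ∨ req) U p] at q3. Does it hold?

Sat(p ∨ req) = {q0, q1, q4, q5, q6}
A[(p ∨ req) U p]: least fixpoint, start Z0 = Sat(p) = {q0, q1, q5, q6}, add states in Sat(p ∨ req) with every successor in Z. Already a fixed point.
Sat(A[(p ∨ req) U p]) = {q0, q1, q5, q6}
q3 ∉ Sat(A[(p ∨ req) U p]) = {q0, q1, q5, q6}, so the formula does not hold at q3.

No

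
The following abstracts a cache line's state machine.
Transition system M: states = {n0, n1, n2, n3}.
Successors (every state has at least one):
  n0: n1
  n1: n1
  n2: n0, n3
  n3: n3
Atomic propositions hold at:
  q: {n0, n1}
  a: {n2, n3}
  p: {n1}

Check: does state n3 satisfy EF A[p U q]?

No

A[p U q]: least fixpoint, start Z0 = Sat(q) = {n0, n1}, add states in Sat(p) with every successor in Z. Already a fixed point.
Sat(A[p U q]) = {n0, n1}
EF A[p U q]: least fixpoint, start Z0 = {n0, n1}, add states with some successor in Z. Z1 = {n0, n1, n2}; fixed.
Sat(EF A[p U q]) = {n0, n1, n2}
n3 ∉ Sat(EF A[p U q]) = {n0, n1, n2}, so the formula does not hold at n3.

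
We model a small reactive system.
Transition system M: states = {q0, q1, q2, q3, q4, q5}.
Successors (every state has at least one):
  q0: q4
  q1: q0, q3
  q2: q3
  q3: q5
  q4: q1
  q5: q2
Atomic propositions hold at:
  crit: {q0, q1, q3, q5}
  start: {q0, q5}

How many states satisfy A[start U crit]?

A[start U crit]: least fixpoint, start Z0 = Sat(crit) = {q0, q1, q3, q5}, add states in Sat(start) with every successor in Z. Already a fixed point.
Sat(A[start U crit]) = {q0, q1, q3, q5}
|Sat(A[start U crit])| = |{q0, q1, q3, q5}| = 4.

4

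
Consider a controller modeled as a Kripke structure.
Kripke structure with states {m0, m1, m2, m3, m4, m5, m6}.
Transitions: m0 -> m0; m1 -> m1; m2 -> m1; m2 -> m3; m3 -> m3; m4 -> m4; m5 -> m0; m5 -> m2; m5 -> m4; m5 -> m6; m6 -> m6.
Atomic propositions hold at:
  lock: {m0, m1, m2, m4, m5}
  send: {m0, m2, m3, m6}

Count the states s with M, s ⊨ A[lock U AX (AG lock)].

AG lock: greatest fixpoint, start Z0 = {m0, m1, m2, m4, m5}, keep only states in Sat with every successor in Z. Z1 = {m0, m1, m4}; fixed.
Sat(AG lock) = {m0, m1, m4}
Sat(AX (AG lock)) = {s : every successor in {m0, m1, m4}} = {m0, m1, m4}
A[lock U AX (AG lock)]: least fixpoint, start Z0 = Sat(AX (AG lock)) = {m0, m1, m4}, add states in Sat(lock) with every successor in Z. Already a fixed point.
Sat(A[lock U AX (AG lock)]) = {m0, m1, m4}
|Sat(A[lock U AX (AG lock)])| = |{m0, m1, m4}| = 3.

3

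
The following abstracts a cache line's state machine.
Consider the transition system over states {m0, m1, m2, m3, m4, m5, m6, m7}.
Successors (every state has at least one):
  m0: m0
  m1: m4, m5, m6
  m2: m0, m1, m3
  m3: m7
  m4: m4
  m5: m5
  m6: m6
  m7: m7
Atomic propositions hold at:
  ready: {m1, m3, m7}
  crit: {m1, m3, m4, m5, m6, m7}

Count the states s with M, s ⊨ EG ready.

2

EG ready: greatest fixpoint, start Z0 = {m1, m3, m7}, keep only states in Sat with some successor in Z. Z1 = {m3, m7}; fixed.
Sat(EG ready) = {m3, m7}
|Sat(EG ready)| = |{m3, m7}| = 2.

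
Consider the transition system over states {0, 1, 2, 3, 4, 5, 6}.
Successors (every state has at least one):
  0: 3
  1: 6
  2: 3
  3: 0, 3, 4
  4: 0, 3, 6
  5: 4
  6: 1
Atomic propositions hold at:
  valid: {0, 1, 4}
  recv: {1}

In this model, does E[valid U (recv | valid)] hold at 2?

Sat(recv | valid) = {0, 1, 4}
E[valid U (recv | valid)]: least fixpoint, start Z0 = Sat((recv | valid)) = {0, 1, 4}, add states in Sat(valid) with some successor in Z. Already a fixed point.
Sat(E[valid U (recv | valid)]) = {0, 1, 4}
2 ∉ Sat(E[valid U (recv | valid)]) = {0, 1, 4}, so the formula does not hold at 2.

No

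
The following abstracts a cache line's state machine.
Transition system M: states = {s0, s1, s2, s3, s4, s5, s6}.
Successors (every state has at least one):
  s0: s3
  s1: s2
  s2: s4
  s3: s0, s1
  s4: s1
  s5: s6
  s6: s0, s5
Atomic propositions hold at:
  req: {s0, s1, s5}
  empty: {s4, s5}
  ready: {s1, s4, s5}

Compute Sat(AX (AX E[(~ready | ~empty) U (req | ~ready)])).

{s0, s2, s3, s4, s5, s6}

Sat(~ready) = {s0, s2, s3, s6}
Sat(~empty) = {s0, s1, s2, s3, s6}
Sat(~ready | ~empty) = {s0, s1, s2, s3, s6}
Sat(req | ~ready) = {s0, s1, s2, s3, s5, s6}
E[(~ready | ~empty) U (req | ~ready)]: least fixpoint, start Z0 = Sat((req | ~ready)) = {s0, s1, s2, s3, s5, s6}, add states in Sat(~ready | ~empty) with some successor in Z. Already a fixed point.
Sat(E[(~ready | ~empty) U (req | ~ready)]) = {s0, s1, s2, s3, s5, s6}
Sat(AX E[(~ready | ~empty) U (req | ~ready)]) = {s : every successor in {s0, s1, s2, s3, s5, s6}} = {s0, s1, s3, s4, s5, s6}
Sat(AX (AX E[(~ready | ~empty) U (req | ~ready)])) = {s : every successor in {s0, s1, s3, s4, s5, s6}} = {s0, s2, s3, s4, s5, s6}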